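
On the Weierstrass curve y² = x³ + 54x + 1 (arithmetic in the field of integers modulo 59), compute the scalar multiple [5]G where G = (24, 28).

(45, 10)

Repeated addition: build up to 5G.
2G: tangent at (24, 28): λ = (3·24² + 54)/(2·28) ≡ 12/56. 56⁻¹ ≡ 39 (mod 59), so λ ≡ 12·39 ≡ 55.
  x = λ² - 24 - 24 = 3025 - 48 ≡ 27; y = λ·(24 - 27) - 28 ≡ 43. → (27, 43)
3G: (27, 43) + (24, 28). λ = (28 - 43)/(24 - 27) ≡ 44/56 mod 59. 56⁻¹ ≡ 39 (mod 59), so λ ≡ 5.
  x = λ² - 27 - 24 = 25 - 51 ≡ 33; y = λ·(27 - 33) - 43 ≡ 45. → (33, 45)
4G: (33, 45) + (24, 28). λ = (28 - 45)/(24 - 33) ≡ 42/50 mod 59. 50⁻¹ ≡ 13 (mod 59) since 50·13 = 650 ≡ 1, so λ ≡ 15.
  x = λ² - 33 - 24 = 225 - 57 ≡ 50; y = λ·(33 - 50) - 45 ≡ 54. → (50, 54)
5G: (50, 54) + (24, 28). λ = (28 - 54)/(24 - 50) ≡ 33/33 mod 59. 33⁻¹ ≡ 34 (mod 59) since 33·34 = 1122 ≡ 1, so λ ≡ 1.
  x = λ² - 50 - 24 = 1 - 74 ≡ 45; y = λ·(50 - 45) - 54 ≡ 10. → (45, 10)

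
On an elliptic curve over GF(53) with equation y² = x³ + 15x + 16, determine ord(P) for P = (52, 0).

2

2P: (52, 0) + (52, 0): same x and y₁ ≡ -y₂, so the sum is O.
2P = O, so the order is 2.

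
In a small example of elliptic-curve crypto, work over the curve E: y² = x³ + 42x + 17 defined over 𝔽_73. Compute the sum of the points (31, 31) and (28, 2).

(2, 6)

(31, 31) + (28, 2). λ = (2 - 31)/(28 - 31) ≡ 44/70 mod 73. 70⁻¹ ≡ 24 (mod 73) since 70·24 = 1680 ≡ 1, so λ ≡ 34.
  x = λ² - 31 - 28 = 1156 - 59 ≡ 2; y = λ·(31 - 2) - 31 ≡ 6. → (2, 6)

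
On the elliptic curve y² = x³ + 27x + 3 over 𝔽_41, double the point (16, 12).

(14, 3)

tangent at (16, 12): λ = (3·16² + 27)/(2·12) ≡ 16/24. 24⁻¹ ≡ 12 (mod 41) since 24·12 = 288 ≡ 1, so λ ≡ 16·12 ≡ 28.
  x = λ² - 16 - 16 = 784 - 32 ≡ 14; y = λ·(16 - 14) - 12 ≡ 3. → (14, 3)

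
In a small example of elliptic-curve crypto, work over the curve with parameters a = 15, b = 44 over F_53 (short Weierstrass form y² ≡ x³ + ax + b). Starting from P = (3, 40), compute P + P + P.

Repeated addition: build up to 3P.
2P: tangent at (3, 40): λ = (3·3² + 15)/(2·40) ≡ 42/27. 27⁻¹ ≡ 2 (mod 53) since 27·2 = 54 ≡ 1, so λ ≡ 42·2 ≡ 31.
  x = λ² - 3 - 3 = 961 - 6 ≡ 1; y = λ·(3 - 1) - 40 ≡ 22. → (1, 22)
3P: (1, 22) + (3, 40). λ = (40 - 22)/(3 - 1) ≡ 18/2 mod 53. 2⁻¹ ≡ 27 (mod 53), so λ ≡ 9.
  x = λ² - 1 - 3 = 81 - 4 ≡ 24; y = λ·(1 - 24) - 22 ≡ 36. → (24, 36)

(24, 36)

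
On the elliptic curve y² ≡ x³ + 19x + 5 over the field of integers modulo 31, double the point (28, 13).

tangent at (28, 13): λ = (3·28² + 19)/(2·13) ≡ 15/26. 26⁻¹ ≡ 6 (mod 31), so λ ≡ 15·6 ≡ 28.
  x = λ² - 28 - 28 = 784 - 56 ≡ 15; y = λ·(28 - 15) - 13 ≡ 10. → (15, 10)

(15, 10)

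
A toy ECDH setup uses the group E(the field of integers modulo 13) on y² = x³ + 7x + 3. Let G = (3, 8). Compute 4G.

(8, 5)

Double-and-add on 4 = (100)₂. Start with G = (3, 8) for the leading 1-bit.
double: tangent at (3, 8): λ = (3·3² + 7)/(2·8) ≡ 8/3. 3⁻¹ ≡ 9 (mod 13), so λ ≡ 8·9 ≡ 7.
  x = λ² - 3 - 3 = 49 - 6 ≡ 4; y = λ·(3 - 4) - 8 ≡ 11. → (4, 11)
double: tangent at (4, 11): λ = (3·4² + 7)/(2·11) ≡ 3/9. 9⁻¹ ≡ 3 (mod 13) since 9·3 = 27 ≡ 1, so λ ≡ 3·3 ≡ 9.
  x = λ² - 4 - 4 = 81 - 8 ≡ 8; y = λ·(4 - 8) - 11 ≡ 5. → (8, 5)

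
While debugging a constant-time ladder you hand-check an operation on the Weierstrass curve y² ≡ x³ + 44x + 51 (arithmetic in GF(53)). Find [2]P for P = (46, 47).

tangent at (46, 47): λ = (3·46² + 44)/(2·47) ≡ 32/41. 41⁻¹ ≡ 22 (mod 53), so λ ≡ 32·22 ≡ 15.
  x = λ² - 46 - 46 = 225 - 92 ≡ 27; y = λ·(46 - 27) - 47 ≡ 26. → (27, 26)

(27, 26)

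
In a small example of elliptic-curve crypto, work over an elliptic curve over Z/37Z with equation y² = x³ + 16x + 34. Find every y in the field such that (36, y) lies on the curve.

x³ + 16x + 34 = 47266 ≡ 17 (mod 37).
17 is a non-residue mod 37; no y exists.

none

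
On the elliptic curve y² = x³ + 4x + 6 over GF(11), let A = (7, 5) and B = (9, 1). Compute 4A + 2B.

First 4A:
Repeated addition: build up to 4A.
2A: tangent at (7, 5): λ = (3·7² + 4)/(2·5) ≡ 8/10. 10⁻¹ ≡ 10 (mod 11), so λ ≡ 8·10 ≡ 3.
  x = λ² - 7 - 7 = 9 - 14 ≡ 6; y = λ·(7 - 6) - 5 ≡ 9. → (6, 9)
3A: (6, 9) + (7, 5). λ = (5 - 9)/(7 - 6) ≡ 7/1 mod 11. 1⁻¹ ≡ 1 (mod 11), so λ ≡ 7.
  x = λ² - 6 - 7 = 49 - 13 ≡ 3; y = λ·(6 - 3) - 9 ≡ 1. → (3, 1)
4A: (3, 1) + (7, 5). λ = (5 - 1)/(7 - 3) ≡ 4/4 mod 11. 4⁻¹ ≡ 3 (mod 11) since 4·3 = 12 ≡ 1, so λ ≡ 1.
  x = λ² - 3 - 7 = 1 - 10 ≡ 2; y = λ·(3 - 2) - 1 ≡ 0. → (2, 0)
4A = (2, 0).
Next 2B:
Repeated addition: build up to 2B.
2B: tangent at (9, 1): λ = (3·9² + 4)/(2·1) ≡ 5/2. 2⁻¹ ≡ 6 (mod 11), so λ ≡ 5·6 ≡ 8.
  x = λ² - 9 - 9 = 64 - 18 ≡ 2; y = λ·(9 - 2) - 1 ≡ 0. → (2, 0)
2B = (2, 0).
Finally 4A + 2B:
(2, 0) + (2, 0): same x and y₁ ≡ -y₂, so the sum is the point at infinity.

O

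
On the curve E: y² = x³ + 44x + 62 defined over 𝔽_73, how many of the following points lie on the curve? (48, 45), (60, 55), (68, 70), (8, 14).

3

(48, 45): 45² ≡ 54, rhs ≡ 54 → on.
(60, 55): 55² ≡ 32, rhs ≡ 67 → off.
(68, 70): 70² ≡ 9, rhs ≡ 9 → on.
(8, 14): 14² ≡ 50, rhs ≡ 50 → on.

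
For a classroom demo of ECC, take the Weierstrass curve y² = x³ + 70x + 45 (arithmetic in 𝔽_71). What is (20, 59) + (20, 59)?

tangent at (20, 59): λ = (3·20² + 70)/(2·59) ≡ 63/47. 47⁻¹ ≡ 68 (mod 71), so λ ≡ 63·68 ≡ 24.
  x = λ² - 20 - 20 = 576 - 40 ≡ 39; y = λ·(20 - 39) - 59 ≡ 53. → (39, 53)

(39, 53)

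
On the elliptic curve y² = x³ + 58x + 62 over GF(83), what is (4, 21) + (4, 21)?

(33, 56)

tangent at (4, 21): λ = (3·4² + 58)/(2·21) ≡ 23/42. 42⁻¹ ≡ 2 (mod 83), so λ ≡ 23·2 ≡ 46.
  x = λ² - 4 - 4 = 2116 - 8 ≡ 33; y = λ·(4 - 33) - 21 ≡ 56. → (33, 56)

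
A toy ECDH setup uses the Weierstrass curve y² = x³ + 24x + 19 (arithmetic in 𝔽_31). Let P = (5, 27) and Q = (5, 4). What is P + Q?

The two points share x = 5 and their y-coordinates satisfy 27 + 4 ≡ 0 (mod 31), so they are inverses. Their sum is 𝒪.

O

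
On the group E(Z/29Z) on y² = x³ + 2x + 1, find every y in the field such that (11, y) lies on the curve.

7, 22

x³ + 2x + 1 = 1354 ≡ 20 (mod 29).
Square roots of 20 mod 29: 7 and 22 (since 7² = 49 ≡ 20).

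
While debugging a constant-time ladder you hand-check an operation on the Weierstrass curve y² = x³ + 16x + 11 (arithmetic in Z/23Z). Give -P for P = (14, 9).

-(14, 9) = (14, -9 mod 23) = (14, 14).

(14, 14)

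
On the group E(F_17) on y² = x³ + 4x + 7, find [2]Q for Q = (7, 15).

(16, 6)

tangent at (7, 15): λ = (3·7² + 4)/(2·15) ≡ 15/13. 13⁻¹ ≡ 4 (mod 17), so λ ≡ 15·4 ≡ 9.
  x = λ² - 7 - 7 = 81 - 14 ≡ 16; y = λ·(7 - 16) - 15 ≡ 6. → (16, 6)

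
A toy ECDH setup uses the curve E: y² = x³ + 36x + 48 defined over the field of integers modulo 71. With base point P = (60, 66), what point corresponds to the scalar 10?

Double-and-add on 10 = (1010)₂. Start with P = (60, 66) for the leading 1-bit.
double: tangent at (60, 66): λ = (3·60² + 36)/(2·66) ≡ 44/61. 61⁻¹ ≡ 7 (mod 71), so λ ≡ 44·7 ≡ 24.
  x = λ² - 60 - 60 = 576 - 120 ≡ 30; y = λ·(60 - 30) - 66 ≡ 15. → (30, 15)
double: tangent at (30, 15): λ = (3·30² + 36)/(2·15) ≡ 38/30. 30⁻¹ ≡ 45 (mod 71), so λ ≡ 38·45 ≡ 6.
  x = λ² - 30 - 30 = 36 - 60 ≡ 47; y = λ·(30 - 47) - 15 ≡ 25. → (47, 25)
add P: (47, 25) + (60, 66). λ = (66 - 25)/(60 - 47) ≡ 41/13 mod 71. 13⁻¹ ≡ 11 (mod 71) since 13·11 = 143 ≡ 1, so λ ≡ 25.
  x = λ² - 47 - 60 = 625 - 107 ≡ 21; y = λ·(47 - 21) - 25 ≡ 57. → (21, 57)
double: tangent at (21, 57): λ = (3·21² + 36)/(2·57) ≡ 10/43. 43⁻¹ ≡ 38 (mod 71), so λ ≡ 10·38 ≡ 25.
  x = λ² - 21 - 21 = 625 - 42 ≡ 15; y = λ·(21 - 15) - 57 ≡ 22. → (15, 22)

(15, 22)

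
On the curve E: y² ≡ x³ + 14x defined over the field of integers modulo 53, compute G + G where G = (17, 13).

(29, 37)

tangent at (17, 13): λ = (3·17² + 14)/(2·13) ≡ 33/26. 26⁻¹ ≡ 51 (mod 53), so λ ≡ 33·51 ≡ 40.
  x = λ² - 17 - 17 = 1600 - 34 ≡ 29; y = λ·(17 - 29) - 13 ≡ 37. → (29, 37)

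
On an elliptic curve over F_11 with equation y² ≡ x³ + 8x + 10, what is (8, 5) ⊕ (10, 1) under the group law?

(8, 6)

(8, 5) + (10, 1). λ = (1 - 5)/(10 - 8) ≡ 7/2 mod 11. 2⁻¹ ≡ 6 (mod 11), so λ ≡ 9.
  x = λ² - 8 - 10 = 81 - 18 ≡ 8; y = λ·(8 - 8) - 5 ≡ 6. → (8, 6)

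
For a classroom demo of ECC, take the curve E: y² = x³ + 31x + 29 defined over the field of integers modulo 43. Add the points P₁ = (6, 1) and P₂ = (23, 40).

(6, 1) + (23, 40). λ = (40 - 1)/(23 - 6) ≡ 39/17 mod 43. 17⁻¹ ≡ 38 (mod 43) since 17·38 = 646 ≡ 1, so λ ≡ 20.
  x = λ² - 6 - 23 = 400 - 29 ≡ 27; y = λ·(6 - 27) - 1 ≡ 9. → (27, 9)

(27, 9)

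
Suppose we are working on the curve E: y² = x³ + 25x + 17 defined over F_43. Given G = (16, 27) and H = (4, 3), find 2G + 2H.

First 2G:
Repeated addition: build up to 2G.
2G: tangent at (16, 27): λ = (3·16² + 25)/(2·27) ≡ 19/11. 11⁻¹ ≡ 4 (mod 43), so λ ≡ 19·4 ≡ 33.
  x = λ² - 16 - 16 = 1089 - 32 ≡ 25; y = λ·(16 - 25) - 27 ≡ 20. → (25, 20)
2G = (25, 20).
Next 2H:
Repeated addition: build up to 2H.
2H: tangent at (4, 3): λ = (3·4² + 25)/(2·3) ≡ 30/6. 6⁻¹ ≡ 36 (mod 43), so λ ≡ 30·36 ≡ 5.
  x = λ² - 4 - 4 = 25 - 8 ≡ 17; y = λ·(4 - 17) - 3 ≡ 18. → (17, 18)
2H = (17, 18).
Finally 2G + 2H:
(25, 20) + (17, 18). λ = (18 - 20)/(17 - 25) ≡ 41/35 mod 43. 35⁻¹ ≡ 16 (mod 43) since 35·16 = 560 ≡ 1, so λ ≡ 11.
  x = λ² - 25 - 17 = 121 - 42 ≡ 36; y = λ·(25 - 36) - 20 ≡ 31. → (36, 31)

(36, 31)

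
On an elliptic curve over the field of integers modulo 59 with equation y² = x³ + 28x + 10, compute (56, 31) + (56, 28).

O

The two points share x = 56 and their y-coordinates satisfy 31 + 28 ≡ 0 (mod 59), so they are inverses. Their sum is O.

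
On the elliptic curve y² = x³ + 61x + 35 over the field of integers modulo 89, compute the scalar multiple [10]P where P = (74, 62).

(3, 45)

Double-and-add on 10 = (1010)₂. Start with P = (74, 62) for the leading 1-bit.
double: tangent at (74, 62): λ = (3·74² + 61)/(2·62) ≡ 24/35. 35⁻¹ ≡ 28 (mod 89), so λ ≡ 24·28 ≡ 49.
  x = λ² - 74 - 74 = 2401 - 148 ≡ 28; y = λ·(74 - 28) - 62 ≡ 56. → (28, 56)
double: tangent at (28, 56): λ = (3·28² + 61)/(2·56) ≡ 10/23. 23⁻¹ ≡ 31 (mod 89) since 23·31 = 713 ≡ 1, so λ ≡ 10·31 ≡ 43.
  x = λ² - 28 - 28 = 1849 - 56 ≡ 13; y = λ·(28 - 13) - 56 ≡ 55. → (13, 55)
add P: (13, 55) + (74, 62). λ = (62 - 55)/(74 - 13) ≡ 7/61 mod 89. 61⁻¹ ≡ 54 (mod 89), so λ ≡ 22.
  x = λ² - 13 - 74 = 484 - 87 ≡ 41; y = λ·(13 - 41) - 55 ≡ 41. → (41, 41)
double: tangent at (41, 41): λ = (3·41² + 61)/(2·41) ≡ 31/82. 82⁻¹ ≡ 38 (mod 89), so λ ≡ 31·38 ≡ 21.
  x = λ² - 41 - 41 = 441 - 82 ≡ 3; y = λ·(41 - 3) - 41 ≡ 45. → (3, 45)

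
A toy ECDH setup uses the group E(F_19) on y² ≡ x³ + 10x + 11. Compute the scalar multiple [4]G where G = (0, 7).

(16, 12)

Repeated addition: build up to 4G.
2G: tangent at (0, 7): λ = (3·0² + 10)/(2·7) ≡ 10/14. 14⁻¹ ≡ 15 (mod 19) since 14·15 = 210 ≡ 1, so λ ≡ 10·15 ≡ 17.
  x = λ² - 0 - 0 = 289 - 0 ≡ 4; y = λ·(0 - 4) - 7 ≡ 1. → (4, 1)
3G: (4, 1) + (0, 7). λ = (7 - 1)/(0 - 4) ≡ 6/15 mod 19. 15⁻¹ ≡ 14 (mod 19) since 15·14 = 210 ≡ 1, so λ ≡ 8.
  x = λ² - 4 - 0 = 64 - 4 ≡ 3; y = λ·(4 - 3) - 1 ≡ 7. → (3, 7)
4G: (3, 7) + (0, 7). λ = (7 - 7)/(0 - 3) ≡ 0/16 mod 19. 16⁻¹ ≡ 6 (mod 19), so λ ≡ 0.
  x = λ² - 3 - 0 = 0 - 3 ≡ 16; y = λ·(3 - 16) - 7 ≡ 12. → (16, 12)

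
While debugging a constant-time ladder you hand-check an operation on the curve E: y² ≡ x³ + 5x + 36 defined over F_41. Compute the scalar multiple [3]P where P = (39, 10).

(10, 15)

Repeated addition: build up to 3P.
2P: tangent at (39, 10): λ = (3·39² + 5)/(2·10) ≡ 17/20. 20⁻¹ ≡ 39 (mod 41), so λ ≡ 17·39 ≡ 7.
  x = λ² - 39 - 39 = 49 - 78 ≡ 12; y = λ·(39 - 12) - 10 ≡ 15. → (12, 15)
3P: (12, 15) + (39, 10). λ = (10 - 15)/(39 - 12) ≡ 36/27 mod 41. 27⁻¹ ≡ 38 (mod 41), so λ ≡ 15.
  x = λ² - 12 - 39 = 225 - 51 ≡ 10; y = λ·(12 - 10) - 15 ≡ 15. → (10, 15)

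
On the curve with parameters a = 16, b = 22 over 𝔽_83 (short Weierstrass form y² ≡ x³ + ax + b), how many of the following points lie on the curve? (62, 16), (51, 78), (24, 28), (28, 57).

(62, 16): 16² ≡ 7, rhs ≡ 53 → off.
(51, 78): 78² ≡ 25, rhs ≡ 25 → on.
(24, 28): 28² ≡ 37, rhs ≡ 37 → on.
(28, 57): 57² ≡ 12, rhs ≡ 12 → on.

3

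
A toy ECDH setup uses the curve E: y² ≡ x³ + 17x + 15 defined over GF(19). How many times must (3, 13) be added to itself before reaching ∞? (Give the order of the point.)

11

2P: tangent at (3, 13): λ = (3·3² + 17)/(2·13) ≡ 6/7. 7⁻¹ ≡ 11 (mod 19) since 7·11 = 77 ≡ 1, so λ ≡ 6·11 ≡ 9.
  x = λ² - 3 - 3 = 81 - 6 ≡ 18; y = λ·(3 - 18) - 13 ≡ 4. → (18, 4)
3P: (18, 4) + (3, 13). λ = (13 - 4)/(3 - 18) ≡ 9/4 mod 19. 4⁻¹ ≡ 5 (mod 19) since 4·5 = 20 ≡ 1, so λ ≡ 7.
  x = λ² - 18 - 3 = 49 - 21 ≡ 9; y = λ·(18 - 9) - 4 ≡ 2. → (9, 2)
4P: (9, 2) + (3, 13). λ = (13 - 2)/(3 - 9) ≡ 11/13 mod 19. 13⁻¹ ≡ 3 (mod 19), so λ ≡ 14.
  x = λ² - 9 - 3 = 196 - 12 ≡ 13; y = λ·(9 - 13) - 2 ≡ 18. → (13, 18)
5P: (13, 18) + (3, 13). λ = (13 - 18)/(3 - 13) ≡ 14/9 mod 19. 9⁻¹ ≡ 17 (mod 19) since 9·17 = 153 ≡ 1, so λ ≡ 10.
  x = λ² - 13 - 3 = 100 - 16 ≡ 8; y = λ·(13 - 8) - 18 ≡ 13. → (8, 13)
6P: (8, 13) + (3, 13). λ = (13 - 13)/(3 - 8) ≡ 0/14 mod 19. 14⁻¹ ≡ 15 (mod 19) since 14·15 = 210 ≡ 1, so λ ≡ 0.
  x = λ² - 8 - 3 = 0 - 11 ≡ 8; y = λ·(8 - 8) - 13 ≡ 6. → (8, 6)
7P: (8, 6) + (3, 13). λ = (13 - 6)/(3 - 8) ≡ 7/14 mod 19. 14⁻¹ ≡ 15 (mod 19) since 14·15 = 210 ≡ 1, so λ ≡ 10.
  x = λ² - 8 - 3 = 100 - 11 ≡ 13; y = λ·(8 - 13) - 6 ≡ 1. → (13, 1)
8P: (13, 1) + (3, 13). λ = (13 - 1)/(3 - 13) ≡ 12/9 mod 19. 9⁻¹ ≡ 17 (mod 19) since 9·17 = 153 ≡ 1, so λ ≡ 14.
  x = λ² - 13 - 3 = 196 - 16 ≡ 9; y = λ·(13 - 9) - 1 ≡ 17. → (9, 17)
9P: (9, 17) + (3, 13). λ = (13 - 17)/(3 - 9) ≡ 15/13 mod 19. 13⁻¹ ≡ 3 (mod 19), so λ ≡ 7.
  x = λ² - 9 - 3 = 49 - 12 ≡ 18; y = λ·(9 - 18) - 17 ≡ 15. → (18, 15)
10P: (18, 15) + (3, 13). λ = (13 - 15)/(3 - 18) ≡ 17/4 mod 19. 4⁻¹ ≡ 5 (mod 19) since 4·5 = 20 ≡ 1, so λ ≡ 9.
  x = λ² - 18 - 3 = 81 - 21 ≡ 3; y = λ·(18 - 3) - 15 ≡ 6. → (3, 6)
11P: (3, 6) + (3, 13): same x and y₁ ≡ -y₂, so the sum is ∞.
11P = ∞, so the order is 11.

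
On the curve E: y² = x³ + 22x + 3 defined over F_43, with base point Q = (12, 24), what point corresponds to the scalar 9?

Repeated addition: build up to 9Q.
2Q: tangent at (12, 24): λ = (3·12² + 22)/(2·24) ≡ 24/5. 5⁻¹ ≡ 26 (mod 43), so λ ≡ 24·26 ≡ 22.
  x = λ² - 12 - 12 = 484 - 24 ≡ 30; y = λ·(12 - 30) - 24 ≡ 10. → (30, 10)
3Q: (30, 10) + (12, 24). λ = (24 - 10)/(12 - 30) ≡ 14/25 mod 43. 25⁻¹ ≡ 31 (mod 43), so λ ≡ 4.
  x = λ² - 30 - 12 = 16 - 42 ≡ 17; y = λ·(30 - 17) - 10 ≡ 42. → (17, 42)
4Q: (17, 42) + (12, 24). λ = (24 - 42)/(12 - 17) ≡ 25/38 mod 43. 38⁻¹ ≡ 17 (mod 43) since 38·17 = 646 ≡ 1, so λ ≡ 38.
  x = λ² - 17 - 12 = 1444 - 29 ≡ 39; y = λ·(17 - 39) - 42 ≡ 25. → (39, 25)
5Q: (39, 25) + (12, 24). λ = (24 - 25)/(12 - 39) ≡ 42/16 mod 43. 16⁻¹ ≡ 35 (mod 43), so λ ≡ 8.
  x = λ² - 39 - 12 = 64 - 51 ≡ 13; y = λ·(39 - 13) - 25 ≡ 11. → (13, 11)
6Q: (13, 11) + (12, 24). λ = (24 - 11)/(12 - 13) ≡ 13/42 mod 43. 42⁻¹ ≡ 42 (mod 43), so λ ≡ 30.
  x = λ² - 13 - 12 = 900 - 25 ≡ 15; y = λ·(13 - 15) - 11 ≡ 15. → (15, 15)
7Q: (15, 15) + (12, 24). λ = (24 - 15)/(12 - 15) ≡ 9/40 mod 43. 40⁻¹ ≡ 14 (mod 43), so λ ≡ 40.
  x = λ² - 15 - 12 = 1600 - 27 ≡ 25; y = λ·(15 - 25) - 15 ≡ 15. → (25, 15)
8Q: (25, 15) + (12, 24). λ = (24 - 15)/(12 - 25) ≡ 9/30 mod 43. 30⁻¹ ≡ 33 (mod 43), so λ ≡ 39.
  x = λ² - 25 - 12 = 1521 - 37 ≡ 22; y = λ·(25 - 22) - 15 ≡ 16. → (22, 16)
9Q: (22, 16) + (12, 24). λ = (24 - 16)/(12 - 22) ≡ 8/33 mod 43. 33⁻¹ ≡ 30 (mod 43), so λ ≡ 25.
  x = λ² - 22 - 12 = 625 - 34 ≡ 32; y = λ·(22 - 32) - 16 ≡ 35. → (32, 35)

(32, 35)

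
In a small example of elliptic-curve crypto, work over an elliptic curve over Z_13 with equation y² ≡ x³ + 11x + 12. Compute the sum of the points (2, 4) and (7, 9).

(5, 6)

(2, 4) + (7, 9). λ = (9 - 4)/(7 - 2) ≡ 5/5 mod 13. 5⁻¹ ≡ 8 (mod 13) since 5·8 = 40 ≡ 1, so λ ≡ 1.
  x = λ² - 2 - 7 = 1 - 9 ≡ 5; y = λ·(2 - 5) - 4 ≡ 6. → (5, 6)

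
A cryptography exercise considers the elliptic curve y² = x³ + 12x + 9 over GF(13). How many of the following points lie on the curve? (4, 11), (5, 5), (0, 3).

3

(4, 11): 11² ≡ 4, rhs ≡ 4 → on.
(5, 5): 5² ≡ 12, rhs ≡ 12 → on.
(0, 3): 3² ≡ 9, rhs ≡ 9 → on.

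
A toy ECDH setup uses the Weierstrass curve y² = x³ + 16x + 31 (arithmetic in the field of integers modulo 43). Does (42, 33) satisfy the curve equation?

yes

y² = 33² ≡ 14; x³ + 16x + 31 = 74791 ≡ 14 (mod 43). 14 = 14.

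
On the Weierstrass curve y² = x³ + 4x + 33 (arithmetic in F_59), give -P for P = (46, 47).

(46, 12)

-(46, 47) = (46, -47 mod 59) = (46, 12).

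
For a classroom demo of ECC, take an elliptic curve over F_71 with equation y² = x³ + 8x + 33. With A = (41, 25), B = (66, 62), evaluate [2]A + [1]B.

(2, 25)

First 2A:
Repeated addition: build up to 2A.
2A: tangent at (41, 25): λ = (3·41² + 8)/(2·25) ≡ 10/50. 50⁻¹ ≡ 27 (mod 71), so λ ≡ 10·27 ≡ 57.
  x = λ² - 41 - 41 = 3249 - 82 ≡ 43; y = λ·(41 - 43) - 25 ≡ 3. → (43, 3)
2A = (43, 3).
Finally 2A + B:
(43, 3) + (66, 62). λ = (62 - 3)/(66 - 43) ≡ 59/23 mod 71. 23⁻¹ ≡ 34 (mod 71), so λ ≡ 18.
  x = λ² - 43 - 66 = 324 - 109 ≡ 2; y = λ·(43 - 2) - 3 ≡ 25. → (2, 25)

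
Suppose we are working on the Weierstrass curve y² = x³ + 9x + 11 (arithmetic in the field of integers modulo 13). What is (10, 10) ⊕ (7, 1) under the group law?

(10, 10) + (7, 1). λ = (1 - 10)/(7 - 10) ≡ 4/10 mod 13. 10⁻¹ ≡ 4 (mod 13), so λ ≡ 3.
  x = λ² - 10 - 7 = 9 - 17 ≡ 5; y = λ·(10 - 5) - 10 ≡ 5. → (5, 5)

(5, 5)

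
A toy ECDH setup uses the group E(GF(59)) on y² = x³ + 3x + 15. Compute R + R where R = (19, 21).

tangent at (19, 21): λ = (3·19² + 3)/(2·21) ≡ 24/42. 42⁻¹ ≡ 52 (mod 59) since 42·52 = 2184 ≡ 1, so λ ≡ 24·52 ≡ 9.
  x = λ² - 19 - 19 = 81 - 38 ≡ 43; y = λ·(19 - 43) - 21 ≡ 58. → (43, 58)

(43, 58)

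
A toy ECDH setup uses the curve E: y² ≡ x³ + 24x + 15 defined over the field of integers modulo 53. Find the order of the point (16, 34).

2P: tangent at (16, 34): λ = (3·16² + 24)/(2·34) ≡ 50/15. 15⁻¹ ≡ 46 (mod 53) since 15·46 = 690 ≡ 1, so λ ≡ 50·46 ≡ 21.
  x = λ² - 16 - 16 = 441 - 32 ≡ 38; y = λ·(16 - 38) - 34 ≡ 34. → (38, 34)
3P: (38, 34) + (16, 34). λ = (34 - 34)/(16 - 38) ≡ 0/31 mod 53. 31⁻¹ ≡ 12 (mod 53) since 31·12 = 372 ≡ 1, so λ ≡ 0.
  x = λ² - 38 - 16 = 0 - 54 ≡ 52; y = λ·(38 - 52) - 34 ≡ 19. → (52, 19)
4P: (52, 19) + (16, 34). λ = (34 - 19)/(16 - 52) ≡ 15/17 mod 53. 17⁻¹ ≡ 25 (mod 53), so λ ≡ 4.
  x = λ² - 52 - 16 = 16 - 68 ≡ 1; y = λ·(52 - 1) - 19 ≡ 26. → (1, 26)
5P: (1, 26) + (16, 34). λ = (34 - 26)/(16 - 1) ≡ 8/15 mod 53. 15⁻¹ ≡ 46 (mod 53), so λ ≡ 50.
  x = λ² - 1 - 16 = 2500 - 17 ≡ 45; y = λ·(1 - 45) - 26 ≡ 0. → (45, 0)
6P: (45, 0) + (16, 34). λ = (34 - 0)/(16 - 45) ≡ 34/24 mod 53. 24⁻¹ ≡ 42 (mod 53) since 24·42 = 1008 ≡ 1, so λ ≡ 50.
  x = λ² - 45 - 16 = 2500 - 61 ≡ 1; y = λ·(45 - 1) - 0 ≡ 27. → (1, 27)
7P: (1, 27) + (16, 34). λ = (34 - 27)/(16 - 1) ≡ 7/15 mod 53. 15⁻¹ ≡ 46 (mod 53) since 15·46 = 690 ≡ 1, so λ ≡ 4.
  x = λ² - 1 - 16 = 16 - 17 ≡ 52; y = λ·(1 - 52) - 27 ≡ 34. → (52, 34)
8P: (52, 34) + (16, 34). λ = (34 - 34)/(16 - 52) ≡ 0/17 mod 53. 17⁻¹ ≡ 25 (mod 53), so λ ≡ 0.
  x = λ² - 52 - 16 = 0 - 68 ≡ 38; y = λ·(52 - 38) - 34 ≡ 19. → (38, 19)
9P: (38, 19) + (16, 34). λ = (34 - 19)/(16 - 38) ≡ 15/31 mod 53. 31⁻¹ ≡ 12 (mod 53) since 31·12 = 372 ≡ 1, so λ ≡ 21.
  x = λ² - 38 - 16 = 441 - 54 ≡ 16; y = λ·(38 - 16) - 19 ≡ 19. → (16, 19)
10P: (16, 19) + (16, 34): same x and y₁ ≡ -y₂, so the sum is 𝒪.
10P = 𝒪, so the order is 10.

10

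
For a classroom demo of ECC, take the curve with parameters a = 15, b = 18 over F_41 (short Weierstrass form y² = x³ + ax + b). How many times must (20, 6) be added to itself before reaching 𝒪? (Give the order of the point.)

2P: tangent at (20, 6): λ = (3·20² + 15)/(2·6) ≡ 26/12. 12⁻¹ ≡ 24 (mod 41) since 12·24 = 288 ≡ 1, so λ ≡ 26·24 ≡ 9.
  x = λ² - 20 - 20 = 81 - 40 ≡ 0; y = λ·(20 - 0) - 6 ≡ 10. → (0, 10)
3P: (0, 10) + (20, 6). λ = (6 - 10)/(20 - 0) ≡ 37/20 mod 41. 20⁻¹ ≡ 39 (mod 41) since 20·39 = 780 ≡ 1, so λ ≡ 8.
  x = λ² - 0 - 20 = 64 - 20 ≡ 3; y = λ·(0 - 3) - 10 ≡ 7. → (3, 7)
4P: (3, 7) + (20, 6). λ = (6 - 7)/(20 - 3) ≡ 40/17 mod 41. 17⁻¹ ≡ 29 (mod 41) since 17·29 = 493 ≡ 1, so λ ≡ 12.
  x = λ² - 3 - 20 = 144 - 23 ≡ 39; y = λ·(3 - 39) - 7 ≡ 12. → (39, 12)
5P: (39, 12) + (20, 6). λ = (6 - 12)/(20 - 39) ≡ 35/22 mod 41. 22⁻¹ ≡ 28 (mod 41) since 22·28 = 616 ≡ 1, so λ ≡ 37.
  x = λ² - 39 - 20 = 1369 - 59 ≡ 39; y = λ·(39 - 39) - 12 ≡ 29. → (39, 29)
6P: (39, 29) + (20, 6). λ = (6 - 29)/(20 - 39) ≡ 18/22 mod 41. 22⁻¹ ≡ 28 (mod 41), so λ ≡ 12.
  x = λ² - 39 - 20 = 144 - 59 ≡ 3; y = λ·(39 - 3) - 29 ≡ 34. → (3, 34)
7P: (3, 34) + (20, 6). λ = (6 - 34)/(20 - 3) ≡ 13/17 mod 41. 17⁻¹ ≡ 29 (mod 41) since 17·29 = 493 ≡ 1, so λ ≡ 8.
  x = λ² - 3 - 20 = 64 - 23 ≡ 0; y = λ·(3 - 0) - 34 ≡ 31. → (0, 31)
8P: (0, 31) + (20, 6). λ = (6 - 31)/(20 - 0) ≡ 16/20 mod 41. 20⁻¹ ≡ 39 (mod 41), so λ ≡ 9.
  x = λ² - 0 - 20 = 81 - 20 ≡ 20; y = λ·(0 - 20) - 31 ≡ 35. → (20, 35)
9P: (20, 35) + (20, 6): same x and y₁ ≡ -y₂, so the sum is 𝒪.
9P = 𝒪, so the order is 9.

9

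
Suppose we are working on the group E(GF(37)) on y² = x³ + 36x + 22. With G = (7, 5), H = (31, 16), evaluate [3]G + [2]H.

First 3G:
Repeated addition: build up to 3G.
2G: tangent at (7, 5): λ = (3·7² + 36)/(2·5) ≡ 35/10. 10⁻¹ ≡ 26 (mod 37) since 10·26 = 260 ≡ 1, so λ ≡ 35·26 ≡ 22.
  x = λ² - 7 - 7 = 484 - 14 ≡ 26; y = λ·(7 - 26) - 5 ≡ 21. → (26, 21)
3G: (26, 21) + (7, 5). λ = (5 - 21)/(7 - 26) ≡ 21/18 mod 37. 18⁻¹ ≡ 35 (mod 37) since 18·35 = 630 ≡ 1, so λ ≡ 32.
  x = λ² - 26 - 7 = 1024 - 33 ≡ 29; y = λ·(26 - 29) - 21 ≡ 31. → (29, 31)
3G = (29, 31).
Next 2H:
Repeated addition: build up to 2H.
2H: tangent at (31, 16): λ = (3·31² + 36)/(2·16) ≡ 33/32. 32⁻¹ ≡ 22 (mod 37) since 32·22 = 704 ≡ 1, so λ ≡ 33·22 ≡ 23.
  x = λ² - 31 - 31 = 529 - 62 ≡ 23; y = λ·(31 - 23) - 16 ≡ 20. → (23, 20)
2H = (23, 20).
Finally 3G + 2H:
(29, 31) + (23, 20). λ = (20 - 31)/(23 - 29) ≡ 26/31 mod 37. 31⁻¹ ≡ 6 (mod 37) since 31·6 = 186 ≡ 1, so λ ≡ 8.
  x = λ² - 29 - 23 = 64 - 52 ≡ 12; y = λ·(29 - 12) - 31 ≡ 31. → (12, 31)

(12, 31)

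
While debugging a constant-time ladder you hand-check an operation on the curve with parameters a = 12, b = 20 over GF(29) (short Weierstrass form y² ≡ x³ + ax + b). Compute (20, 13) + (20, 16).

O

The two points share x = 20 and their y-coordinates satisfy 13 + 16 ≡ 0 (mod 29), so they are inverses. Their sum is the point at infinity.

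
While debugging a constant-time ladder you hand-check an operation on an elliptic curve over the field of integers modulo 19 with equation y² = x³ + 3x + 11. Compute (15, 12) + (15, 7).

The two points share x = 15 and their y-coordinates satisfy 12 + 7 ≡ 0 (mod 19), so they are inverses. Their sum is 𝒪.

O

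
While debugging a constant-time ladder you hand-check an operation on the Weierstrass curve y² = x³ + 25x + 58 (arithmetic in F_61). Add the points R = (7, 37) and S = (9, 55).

(4, 51)

(7, 37) + (9, 55). λ = (55 - 37)/(9 - 7) ≡ 18/2 mod 61. 2⁻¹ ≡ 31 (mod 61), so λ ≡ 9.
  x = λ² - 7 - 9 = 81 - 16 ≡ 4; y = λ·(7 - 4) - 37 ≡ 51. → (4, 51)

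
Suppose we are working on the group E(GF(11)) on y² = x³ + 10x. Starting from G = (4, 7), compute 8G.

(4, 4)

Repeated addition: build up to 8G.
2G: tangent at (4, 7): λ = (3·4² + 10)/(2·7) ≡ 3/3. 3⁻¹ ≡ 4 (mod 11) since 3·4 = 12 ≡ 1, so λ ≡ 3·4 ≡ 1.
  x = λ² - 4 - 4 = 1 - 8 ≡ 4; y = λ·(4 - 4) - 7 ≡ 4. → (4, 4)
3G: (4, 4) + (4, 7): same x and y₁ ≡ -y₂, so the sum is O.
4G: O + (4, 7) = (4, 7) (identity).
5G: tangent at (4, 7): λ = (3·4² + 10)/(2·7) ≡ 3/3. 3⁻¹ ≡ 4 (mod 11) since 3·4 = 12 ≡ 1, so λ ≡ 3·4 ≡ 1.
  x = λ² - 4 - 4 = 1 - 8 ≡ 4; y = λ·(4 - 4) - 7 ≡ 4. → (4, 4)
6G: (4, 4) + (4, 7): same x and y₁ ≡ -y₂, so the sum is O.
7G: O + (4, 7) = (4, 7) (identity).
8G: tangent at (4, 7): λ = (3·4² + 10)/(2·7) ≡ 3/3. 3⁻¹ ≡ 4 (mod 11) since 3·4 = 12 ≡ 1, so λ ≡ 3·4 ≡ 1.
  x = λ² - 4 - 4 = 1 - 8 ≡ 4; y = λ·(4 - 4) - 7 ≡ 4. → (4, 4)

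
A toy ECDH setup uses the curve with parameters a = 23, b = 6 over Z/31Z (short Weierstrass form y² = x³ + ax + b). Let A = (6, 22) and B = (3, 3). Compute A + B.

(6, 22) + (3, 3). λ = (3 - 22)/(3 - 6) ≡ 12/28 mod 31. 28⁻¹ ≡ 10 (mod 31), so λ ≡ 27.
  x = λ² - 6 - 3 = 729 - 9 ≡ 7; y = λ·(6 - 7) - 22 ≡ 13. → (7, 13)

(7, 13)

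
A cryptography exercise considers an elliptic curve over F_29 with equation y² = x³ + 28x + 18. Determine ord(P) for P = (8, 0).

2P: (8, 0) + (8, 0): same x and y₁ ≡ -y₂, so the sum is O.
2P = O, so the order is 2.

2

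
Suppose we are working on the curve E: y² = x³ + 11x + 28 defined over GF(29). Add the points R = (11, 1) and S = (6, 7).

(11, 1) + (6, 7). λ = (7 - 1)/(6 - 11) ≡ 6/24 mod 29. 24⁻¹ ≡ 23 (mod 29), so λ ≡ 22.
  x = λ² - 11 - 6 = 484 - 17 ≡ 3; y = λ·(11 - 3) - 1 ≡ 1. → (3, 1)

(3, 1)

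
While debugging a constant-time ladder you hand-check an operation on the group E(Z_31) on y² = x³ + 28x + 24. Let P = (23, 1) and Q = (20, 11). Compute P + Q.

(23, 1) + (20, 11). λ = (11 - 1)/(20 - 23) ≡ 10/28 mod 31. 28⁻¹ ≡ 10 (mod 31) since 28·10 = 280 ≡ 1, so λ ≡ 7.
  x = λ² - 23 - 20 = 49 - 43 ≡ 6; y = λ·(23 - 6) - 1 ≡ 25. → (6, 25)

(6, 25)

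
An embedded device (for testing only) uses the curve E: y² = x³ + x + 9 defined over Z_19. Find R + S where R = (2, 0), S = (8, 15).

(1, 12)

(2, 0) + (8, 15). λ = (15 - 0)/(8 - 2) ≡ 15/6 mod 19. 6⁻¹ ≡ 16 (mod 19), so λ ≡ 12.
  x = λ² - 2 - 8 = 144 - 10 ≡ 1; y = λ·(2 - 1) - 0 ≡ 12. → (1, 12)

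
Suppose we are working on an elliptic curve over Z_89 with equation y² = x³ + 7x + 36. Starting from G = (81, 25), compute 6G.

Double-and-add on 6 = (110)₂. Start with G = (81, 25) for the leading 1-bit.
double: tangent at (81, 25): λ = (3·81² + 7)/(2·25) ≡ 21/50. 50⁻¹ ≡ 73 (mod 89), so λ ≡ 21·73 ≡ 20.
  x = λ² - 81 - 81 = 400 - 162 ≡ 60; y = λ·(81 - 60) - 25 ≡ 39. → (60, 39)
add G: (60, 39) + (81, 25). λ = (25 - 39)/(81 - 60) ≡ 75/21 mod 89. 21⁻¹ ≡ 17 (mod 89), so λ ≡ 29.
  x = λ² - 60 - 81 = 841 - 141 ≡ 77; y = λ·(60 - 77) - 39 ≡ 2. → (77, 2)
double: tangent at (77, 2): λ = (3·77² + 7)/(2·2) ≡ 83/4. 4⁻¹ ≡ 67 (mod 89), so λ ≡ 83·67 ≡ 43.
  x = λ² - 77 - 77 = 1849 - 154 ≡ 4; y = λ·(77 - 4) - 2 ≡ 22. → (4, 22)

(4, 22)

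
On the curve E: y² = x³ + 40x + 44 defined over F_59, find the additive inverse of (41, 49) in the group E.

(41, 10)

-(41, 49) = (41, -49 mod 59) = (41, 10).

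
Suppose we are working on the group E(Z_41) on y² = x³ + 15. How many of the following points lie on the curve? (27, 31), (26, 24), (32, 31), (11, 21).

(27, 31): 31² ≡ 18, rhs ≡ 18 → on.
(26, 24): 24² ≡ 2, rhs ≡ 2 → on.
(32, 31): 31² ≡ 18, rhs ≡ 24 → off.
(11, 21): 21² ≡ 31, rhs ≡ 34 → off.

2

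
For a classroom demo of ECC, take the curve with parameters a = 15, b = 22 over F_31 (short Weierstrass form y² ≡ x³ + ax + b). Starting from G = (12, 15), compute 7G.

Repeated addition: build up to 7G.
2G: tangent at (12, 15): λ = (3·12² + 15)/(2·15) ≡ 13/30. 30⁻¹ ≡ 30 (mod 31), so λ ≡ 13·30 ≡ 18.
  x = λ² - 12 - 12 = 324 - 24 ≡ 21; y = λ·(12 - 21) - 15 ≡ 9. → (21, 9)
3G: (21, 9) + (12, 15). λ = (15 - 9)/(12 - 21) ≡ 6/22 mod 31. 22⁻¹ ≡ 24 (mod 31) since 22·24 = 528 ≡ 1, so λ ≡ 20.
  x = λ² - 21 - 12 = 400 - 33 ≡ 26; y = λ·(21 - 26) - 9 ≡ 15. → (26, 15)
4G: (26, 15) + (12, 15). λ = (15 - 15)/(12 - 26) ≡ 0/17 mod 31. 17⁻¹ ≡ 11 (mod 31) since 17·11 = 187 ≡ 1, so λ ≡ 0.
  x = λ² - 26 - 12 = 0 - 38 ≡ 24; y = λ·(26 - 24) - 15 ≡ 16. → (24, 16)
5G: (24, 16) + (12, 15). λ = (15 - 16)/(12 - 24) ≡ 30/19 mod 31. 19⁻¹ ≡ 18 (mod 31), so λ ≡ 13.
  x = λ² - 24 - 12 = 169 - 36 ≡ 9; y = λ·(24 - 9) - 16 ≡ 24. → (9, 24)
6G: (9, 24) + (12, 15). λ = (15 - 24)/(12 - 9) ≡ 22/3 mod 31. 3⁻¹ ≡ 21 (mod 31), so λ ≡ 28.
  x = λ² - 9 - 12 = 784 - 21 ≡ 19; y = λ·(9 - 19) - 24 ≡ 6. → (19, 6)
7G: (19, 6) + (12, 15). λ = (15 - 6)/(12 - 19) ≡ 9/24 mod 31. 24⁻¹ ≡ 22 (mod 31), so λ ≡ 12.
  x = λ² - 19 - 12 = 144 - 31 ≡ 20; y = λ·(19 - 20) - 6 ≡ 13. → (20, 13)

(20, 13)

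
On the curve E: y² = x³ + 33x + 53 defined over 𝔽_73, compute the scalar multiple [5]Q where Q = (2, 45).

(44, 29)

Repeated addition: build up to 5Q.
2Q: tangent at (2, 45): λ = (3·2² + 33)/(2·45) ≡ 45/17. 17⁻¹ ≡ 43 (mod 73), so λ ≡ 45·43 ≡ 37.
  x = λ² - 2 - 2 = 1369 - 4 ≡ 51; y = λ·(2 - 51) - 45 ≡ 40. → (51, 40)
3Q: (51, 40) + (2, 45). λ = (45 - 40)/(2 - 51) ≡ 5/24 mod 73. 24⁻¹ ≡ 70 (mod 73) since 24·70 = 1680 ≡ 1, so λ ≡ 58.
  x = λ² - 51 - 2 = 3364 - 53 ≡ 26; y = λ·(51 - 26) - 40 ≡ 23. → (26, 23)
4Q: (26, 23) + (2, 45). λ = (45 - 23)/(2 - 26) ≡ 22/49 mod 73. 49⁻¹ ≡ 3 (mod 73), so λ ≡ 66.
  x = λ² - 26 - 2 = 4356 - 28 ≡ 21; y = λ·(26 - 21) - 23 ≡ 15. → (21, 15)
5Q: (21, 15) + (2, 45). λ = (45 - 15)/(2 - 21) ≡ 30/54 mod 73. 54⁻¹ ≡ 23 (mod 73) since 54·23 = 1242 ≡ 1, so λ ≡ 33.
  x = λ² - 21 - 2 = 1089 - 23 ≡ 44; y = λ·(21 - 44) - 15 ≡ 29. → (44, 29)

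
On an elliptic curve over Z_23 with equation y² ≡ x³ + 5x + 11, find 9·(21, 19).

Write P = (21, 19).
Repeated addition: build up to 9P.
2P: tangent at (21, 19): λ = (3·21² + 5)/(2·19) ≡ 17/15. 15⁻¹ ≡ 20 (mod 23), so λ ≡ 17·20 ≡ 18.
  x = λ² - 21 - 21 = 324 - 42 ≡ 6; y = λ·(21 - 6) - 19 ≡ 21. → (6, 21)
3P: (6, 21) + (21, 19). λ = (19 - 21)/(21 - 6) ≡ 21/15 mod 23. 15⁻¹ ≡ 20 (mod 23), so λ ≡ 6.
  x = λ² - 6 - 21 = 36 - 27 ≡ 9; y = λ·(6 - 9) - 21 ≡ 7. → (9, 7)
4P: (9, 7) + (21, 19). λ = (19 - 7)/(21 - 9) ≡ 12/12 mod 23. 12⁻¹ ≡ 2 (mod 23), so λ ≡ 1.
  x = λ² - 9 - 21 = 1 - 30 ≡ 17; y = λ·(9 - 17) - 7 ≡ 8. → (17, 8)
5P: (17, 8) + (21, 19). λ = (19 - 8)/(21 - 17) ≡ 11/4 mod 23. 4⁻¹ ≡ 6 (mod 23), so λ ≡ 20.
  x = λ² - 17 - 21 = 400 - 38 ≡ 17; y = λ·(17 - 17) - 8 ≡ 15. → (17, 15)
6P: (17, 15) + (21, 19). λ = (19 - 15)/(21 - 17) ≡ 4/4 mod 23. 4⁻¹ ≡ 6 (mod 23) since 4·6 = 24 ≡ 1, so λ ≡ 1.
  x = λ² - 17 - 21 = 1 - 38 ≡ 9; y = λ·(17 - 9) - 15 ≡ 16. → (9, 16)
7P: (9, 16) + (21, 19). λ = (19 - 16)/(21 - 9) ≡ 3/12 mod 23. 12⁻¹ ≡ 2 (mod 23) since 12·2 = 24 ≡ 1, so λ ≡ 6.
  x = λ² - 9 - 21 = 36 - 30 ≡ 6; y = λ·(9 - 6) - 16 ≡ 2. → (6, 2)
8P: (6, 2) + (21, 19). λ = (19 - 2)/(21 - 6) ≡ 17/15 mod 23. 15⁻¹ ≡ 20 (mod 23), so λ ≡ 18.
  x = λ² - 6 - 21 = 324 - 27 ≡ 21; y = λ·(6 - 21) - 2 ≡ 4. → (21, 4)
9P: (21, 4) + (21, 19): same x and y₁ ≡ -y₂, so the sum is O.

O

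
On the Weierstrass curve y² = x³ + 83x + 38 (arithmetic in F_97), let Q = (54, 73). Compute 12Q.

(6, 49)

Double-and-add on 12 = (1100)₂. Start with Q = (54, 73) for the leading 1-bit.
double: tangent at (54, 73): λ = (3·54² + 83)/(2·73) ≡ 4/49. 49⁻¹ ≡ 2 (mod 97) since 49·2 = 98 ≡ 1, so λ ≡ 4·2 ≡ 8.
  x = λ² - 54 - 54 = 64 - 108 ≡ 53; y = λ·(54 - 53) - 73 ≡ 32. → (53, 32)
add Q: (53, 32) + (54, 73). λ = (73 - 32)/(54 - 53) ≡ 41/1 mod 97. 1⁻¹ ≡ 1 (mod 97), so λ ≡ 41.
  x = λ² - 53 - 54 = 1681 - 107 ≡ 22; y = λ·(53 - 22) - 32 ≡ 75. → (22, 75)
double: tangent at (22, 75): λ = (3·22² + 83)/(2·75) ≡ 80/53. 53⁻¹ ≡ 11 (mod 97), so λ ≡ 80·11 ≡ 7.
  x = λ² - 22 - 22 = 49 - 44 ≡ 5; y = λ·(22 - 5) - 75 ≡ 44. → (5, 44)
double: tangent at (5, 44): λ = (3·5² + 83)/(2·44) ≡ 61/88. 88⁻¹ ≡ 43 (mod 97), so λ ≡ 61·43 ≡ 4.
  x = λ² - 5 - 5 = 16 - 10 ≡ 6; y = λ·(5 - 6) - 44 ≡ 49. → (6, 49)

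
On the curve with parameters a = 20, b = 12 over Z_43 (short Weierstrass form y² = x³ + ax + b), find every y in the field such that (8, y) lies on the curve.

none

x³ + 20x + 12 = 684 ≡ 39 (mod 43).
39 is a non-residue mod 43; no y exists.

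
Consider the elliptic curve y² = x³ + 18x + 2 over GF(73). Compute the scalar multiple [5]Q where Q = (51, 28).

Repeated addition: build up to 5Q.
2Q: tangent at (51, 28): λ = (3·51² + 18)/(2·28) ≡ 10/56. 56⁻¹ ≡ 30 (mod 73) since 56·30 = 1680 ≡ 1, so λ ≡ 10·30 ≡ 8.
  x = λ² - 51 - 51 = 64 - 102 ≡ 35; y = λ·(51 - 35) - 28 ≡ 27. → (35, 27)
3Q: (35, 27) + (51, 28). λ = (28 - 27)/(51 - 35) ≡ 1/16 mod 73. 16⁻¹ ≡ 32 (mod 73) since 16·32 = 512 ≡ 1, so λ ≡ 32.
  x = λ² - 35 - 51 = 1024 - 86 ≡ 62; y = λ·(35 - 62) - 27 ≡ 58. → (62, 58)
4Q: (62, 58) + (51, 28). λ = (28 - 58)/(51 - 62) ≡ 43/62 mod 73. 62⁻¹ ≡ 53 (mod 73), so λ ≡ 16.
  x = λ² - 62 - 51 = 256 - 113 ≡ 70; y = λ·(62 - 70) - 58 ≡ 33. → (70, 33)
5Q: (70, 33) + (51, 28). λ = (28 - 33)/(51 - 70) ≡ 68/54 mod 73. 54⁻¹ ≡ 23 (mod 73) since 54·23 = 1242 ≡ 1, so λ ≡ 31.
  x = λ² - 70 - 51 = 961 - 121 ≡ 37; y = λ·(70 - 37) - 33 ≡ 41. → (37, 41)

(37, 41)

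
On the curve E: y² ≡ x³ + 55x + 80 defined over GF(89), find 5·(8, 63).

Write Q = (8, 63).
Double-and-add on 5 = (101)₂. Start with Q = (8, 63) for the leading 1-bit.
double: tangent at (8, 63): λ = (3·8² + 55)/(2·63) ≡ 69/37. 37⁻¹ ≡ 77 (mod 89) since 37·77 = 2849 ≡ 1, so λ ≡ 69·77 ≡ 62.
  x = λ² - 8 - 8 = 3844 - 16 ≡ 1; y = λ·(8 - 1) - 63 ≡ 15. → (1, 15)
double: tangent at (1, 15): λ = (3·1² + 55)/(2·15) ≡ 58/30. 30⁻¹ ≡ 3 (mod 89), so λ ≡ 58·3 ≡ 85.
  x = λ² - 1 - 1 = 7225 - 2 ≡ 14; y = λ·(1 - 14) - 15 ≡ 37. → (14, 37)
add Q: (14, 37) + (8, 63). λ = (63 - 37)/(8 - 14) ≡ 26/83 mod 89. 83⁻¹ ≡ 74 (mod 89), so λ ≡ 55.
  x = λ² - 14 - 8 = 3025 - 22 ≡ 66; y = λ·(14 - 66) - 37 ≡ 40. → (66, 40)

(66, 40)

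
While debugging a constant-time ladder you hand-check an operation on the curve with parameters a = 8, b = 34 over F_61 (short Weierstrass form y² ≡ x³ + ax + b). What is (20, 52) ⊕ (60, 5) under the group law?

(20, 52) + (60, 5). λ = (5 - 52)/(60 - 20) ≡ 14/40 mod 61. 40⁻¹ ≡ 29 (mod 61), so λ ≡ 40.
  x = λ² - 20 - 60 = 1600 - 80 ≡ 56; y = λ·(20 - 56) - 52 ≡ 33. → (56, 33)

(56, 33)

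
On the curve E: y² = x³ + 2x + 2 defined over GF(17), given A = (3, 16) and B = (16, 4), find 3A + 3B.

(13, 7)

First 3A:
Repeated addition: build up to 3A.
2A: tangent at (3, 16): λ = (3·3² + 2)/(2·16) ≡ 12/15. 15⁻¹ ≡ 8 (mod 17), so λ ≡ 12·8 ≡ 11.
  x = λ² - 3 - 3 = 121 - 6 ≡ 13; y = λ·(3 - 13) - 16 ≡ 10. → (13, 10)
3A: (13, 10) + (3, 16). λ = (16 - 10)/(3 - 13) ≡ 6/7 mod 17. 7⁻¹ ≡ 5 (mod 17), so λ ≡ 13.
  x = λ² - 13 - 3 = 169 - 16 ≡ 0; y = λ·(13 - 0) - 10 ≡ 6. → (0, 6)
3A = (0, 6).
Next 3B:
Repeated addition: build up to 3B.
2B: tangent at (16, 4): λ = (3·16² + 2)/(2·4) ≡ 5/8. 8⁻¹ ≡ 15 (mod 17), so λ ≡ 5·15 ≡ 7.
  x = λ² - 16 - 16 = 49 - 32 ≡ 0; y = λ·(16 - 0) - 4 ≡ 6. → (0, 6)
3B: (0, 6) + (16, 4). λ = (4 - 6)/(16 - 0) ≡ 15/16 mod 17. 16⁻¹ ≡ 16 (mod 17), so λ ≡ 2.
  x = λ² - 0 - 16 = 4 - 16 ≡ 5; y = λ·(0 - 5) - 6 ≡ 1. → (5, 1)
3B = (5, 1).
Finally 3A + 3B:
(0, 6) + (5, 1). λ = (1 - 6)/(5 - 0) ≡ 12/5 mod 17. 5⁻¹ ≡ 7 (mod 17), so λ ≡ 16.
  x = λ² - 0 - 5 = 256 - 5 ≡ 13; y = λ·(0 - 13) - 6 ≡ 7. → (13, 7)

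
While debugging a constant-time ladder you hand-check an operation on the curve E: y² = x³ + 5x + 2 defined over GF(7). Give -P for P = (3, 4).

(3, 3)

-(3, 4) = (3, -4 mod 7) = (3, 3).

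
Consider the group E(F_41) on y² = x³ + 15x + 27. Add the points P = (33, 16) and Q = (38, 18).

(33, 16) + (38, 18). λ = (18 - 16)/(38 - 33) ≡ 2/5 mod 41. 5⁻¹ ≡ 33 (mod 41), so λ ≡ 25.
  x = λ² - 33 - 38 = 625 - 71 ≡ 21; y = λ·(33 - 21) - 16 ≡ 38. → (21, 38)

(21, 38)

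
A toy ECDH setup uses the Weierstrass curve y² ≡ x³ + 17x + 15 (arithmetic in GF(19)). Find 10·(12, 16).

(3, 13)

Write Q = (12, 16).
Double-and-add on 10 = (1010)₂. Start with Q = (12, 16) for the leading 1-bit.
double: tangent at (12, 16): λ = (3·12² + 17)/(2·16) ≡ 12/13. 13⁻¹ ≡ 3 (mod 19) since 13·3 = 39 ≡ 1, so λ ≡ 12·3 ≡ 17.
  x = λ² - 12 - 12 = 289 - 24 ≡ 18; y = λ·(12 - 18) - 16 ≡ 15. → (18, 15)
double: tangent at (18, 15): λ = (3·18² + 17)/(2·15) ≡ 1/11. 11⁻¹ ≡ 7 (mod 19) since 11·7 = 77 ≡ 1, so λ ≡ 1·7 ≡ 7.
  x = λ² - 18 - 18 = 49 - 36 ≡ 13; y = λ·(18 - 13) - 15 ≡ 1. → (13, 1)
add Q: (13, 1) + (12, 16). λ = (16 - 1)/(12 - 13) ≡ 15/18 mod 19. 18⁻¹ ≡ 18 (mod 19) since 18·18 = 324 ≡ 1, so λ ≡ 4.
  x = λ² - 13 - 12 = 16 - 25 ≡ 10; y = λ·(13 - 10) - 1 ≡ 11. → (10, 11)
double: tangent at (10, 11): λ = (3·10² + 17)/(2·11) ≡ 13/3. 3⁻¹ ≡ 13 (mod 19), so λ ≡ 13·13 ≡ 17.
  x = λ² - 10 - 10 = 289 - 20 ≡ 3; y = λ·(10 - 3) - 11 ≡ 13. → (3, 13)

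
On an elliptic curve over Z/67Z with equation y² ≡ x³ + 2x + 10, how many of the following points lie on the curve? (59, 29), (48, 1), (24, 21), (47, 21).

0

(59, 29): 29² ≡ 37, rhs ≡ 18 → off.
(48, 1): 1² ≡ 1, rhs ≡ 14 → off.
(24, 21): 21² ≡ 39, rhs ≡ 13 → off.
(47, 21): 21² ≡ 39, rhs ≡ 10 → off.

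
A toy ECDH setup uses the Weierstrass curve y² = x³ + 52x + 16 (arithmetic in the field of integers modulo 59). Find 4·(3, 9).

Write P = (3, 9).
Double-and-add on 4 = (100)₂. Start with P = (3, 9) for the leading 1-bit.
double: tangent at (3, 9): λ = (3·3² + 52)/(2·9) ≡ 20/18. 18⁻¹ ≡ 23 (mod 59), so λ ≡ 20·23 ≡ 47.
  x = λ² - 3 - 3 = 2209 - 6 ≡ 20; y = λ·(3 - 20) - 9 ≡ 18. → (20, 18)
double: tangent at (20, 18): λ = (3·20² + 52)/(2·18) ≡ 13/36. 36⁻¹ ≡ 41 (mod 59) since 36·41 = 1476 ≡ 1, so λ ≡ 13·41 ≡ 2.
  x = λ² - 20 - 20 = 4 - 40 ≡ 23; y = λ·(20 - 23) - 18 ≡ 35. → (23, 35)

(23, 35)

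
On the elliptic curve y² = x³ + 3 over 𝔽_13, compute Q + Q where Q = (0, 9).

tangent at (0, 9): λ = (3·0² + 0)/(2·9) ≡ 0/5. 5⁻¹ ≡ 8 (mod 13), so λ ≡ 0·8 ≡ 0.
  x = λ² - 0 - 0 = 0 - 0 ≡ 0; y = λ·(0 - 0) - 9 ≡ 4. → (0, 4)

(0, 4)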